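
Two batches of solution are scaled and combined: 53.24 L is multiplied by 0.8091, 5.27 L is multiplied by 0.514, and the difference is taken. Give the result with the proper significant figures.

40.37 L

53.24 × 0.8091 = 43.076484 → 43.08 L (4 s.f., last digit at the 10^-2 place).
5.27 × 0.514 = 2.70878 → 2.71 L (3 s.f., last digit at the 10^-2 place).
Difference: 40.367704 L; keep the coarser place, 10^-2.
Result: 40.37 L.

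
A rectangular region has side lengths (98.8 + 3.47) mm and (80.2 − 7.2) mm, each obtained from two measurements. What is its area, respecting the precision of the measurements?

98.8 + 3.47 = 102.27, limited to 1 d.p. → 4 s.f.; 80.2 − 7.2 = 73.0, limited to 1 d.p. → 3 s.f.
Carrying full precision, 102.27 × 73.0 = 7465.71; keep min(4, 3) = 3 s.f.
Rounded to 3 significant figures: 7.47 × 10^3 mm².

7.47 × 10^3 mm²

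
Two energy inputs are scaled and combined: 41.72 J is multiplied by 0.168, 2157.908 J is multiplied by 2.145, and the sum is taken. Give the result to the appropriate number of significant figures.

41.72 × 0.168 = 7.00896 → 7.01 J (3 s.f., last digit at the 10^-2 place).
2157.908 × 2.145 = 4628.71266 → 4629 J (4 s.f., last digit at the 10^0 place).
Sum: 4635.72162 J; keep the coarser place, 10^0.
Result: 4.636 × 10³ J.

4.636 × 10³ J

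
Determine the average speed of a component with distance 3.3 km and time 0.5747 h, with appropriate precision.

average speed = 3.3 km ÷ 0.5747 h = 5.74212632678… km/h.
3.3 has 2 significant figures; 0.5747 has 4.
Division/multiplication keeps the fewest: 2 significant figures.
Rounded: 5.7 km/h.

5.7 km/h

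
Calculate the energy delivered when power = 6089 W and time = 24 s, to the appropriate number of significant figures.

1.5 × 10⁵ J

energy delivered = 6089 W × 24 s = 146136 J.
6089 has 4 significant figures; 24 has 2.
Division/multiplication keeps the fewest: 2 significant figures.
Rounded: 1.5 × 10⁵ J.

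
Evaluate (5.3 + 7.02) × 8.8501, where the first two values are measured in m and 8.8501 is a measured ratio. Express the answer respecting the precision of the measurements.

109 m

5.3 m + 7.02 m = 12.32 m; the sum is limited to 1 decimal place (3 s.f.).
Carrying full precision, 12.32 × 8.8501 = 109.033232 m; 8.8501 has 5 s.f., so the result keeps min(3, 5) = 3 s.f.
Rounded to 3 significant figures: 109 m.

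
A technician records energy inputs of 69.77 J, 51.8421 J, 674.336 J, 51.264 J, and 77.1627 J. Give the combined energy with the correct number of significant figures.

924.37 J

69.77 J + 51.8421 J + 674.336 J + 51.264 J + 77.1627 J = 924.3748 J.
Addition/subtraction keeps the fewest decimal places: 69.77 → 2 decimal places, 51.8421 → 4 decimal places, 674.336 → 3 decimal places, 51.264 → 3 decimal places, 77.1627 → 4 decimal places; limit is 2.
Rounded to 2 decimal places: 924.37 J.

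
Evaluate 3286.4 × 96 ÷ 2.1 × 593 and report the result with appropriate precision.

3286.4 × 96 ÷ 2.1 × 593 = 89089609.1429…
Multiplication/division keeps the fewest significant figures: 3286.4 → 5 s.f., 96 → 2 s.f., 2.1 → 2 s.f., 593 → 3 s.f.; limit is 2.
Rounded to 2 significant figures: 8.9 × 10^7.

8.9 × 10^7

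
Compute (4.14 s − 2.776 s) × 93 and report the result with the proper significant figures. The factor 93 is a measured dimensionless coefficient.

4.14 s − 2.776 s = 1.364 s; the difference is limited to 2 decimal places (3 s.f.).
Carrying full precision, 1.364 × 93 = 126.852 s; 93 has 2 s.f., so the result keeps min(3, 2) = 2 s.f.
Rounded to 2 significant figures: 1.3 × 10² s.

1.3 × 10² s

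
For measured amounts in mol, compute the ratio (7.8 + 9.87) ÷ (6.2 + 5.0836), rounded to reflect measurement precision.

1.57

7.8 + 9.87 = 17.67, limited to 1 d.p. → 3 s.f.; 6.2 + 5.0836 = 11.2836, limited to 1 d.p. → 3 s.f.
Carrying full precision, 17.67 ÷ 11.2836 = 1.56598957779…; keep min(3, 3) = 3 s.f.
Rounded to 3 significant figures: 1.57.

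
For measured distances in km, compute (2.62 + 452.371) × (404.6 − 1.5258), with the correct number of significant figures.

2.62 + 452.371 = 454.991, limited to 2 d.p. → 5 s.f.; 404.6 − 1.5258 = 403.0742, limited to 1 d.p. → 4 s.f.
Carrying full precision, 454.991 × 403.0742 = 183395.133332…; keep min(5, 4) = 4 s.f.
Rounded to 4 significant figures: 1.834 × 10⁵ km².

1.834 × 10⁵ km²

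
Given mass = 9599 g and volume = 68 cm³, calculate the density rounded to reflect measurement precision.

density = 9599 g ÷ 68 cm³ = 141.161764706… g/cm³.
9599 has 4 significant figures; 68 has 2.
Division/multiplication keeps the fewest: 2 significant figures.
Rounded: 1.4 × 10^2 g/cm³.

1.4 × 10^2 g/cm³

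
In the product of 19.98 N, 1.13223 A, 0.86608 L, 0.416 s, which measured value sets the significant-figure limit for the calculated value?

0.416 s

19.98 N → 4 s.f.; 1.13223 A → 6 s.f.; 0.86608 L → 5 s.f.; 0.416 s → 3 s.f.
The fewest is 3 significant figures, from 0.416 s.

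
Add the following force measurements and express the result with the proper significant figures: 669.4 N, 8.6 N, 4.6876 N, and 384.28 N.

1067.0 N

669.4 N + 8.6 N + 4.6876 N + 384.28 N = 1066.9676 N.
Addition/subtraction keeps the fewest decimal places: 669.4 → 1 decimal place, 8.6 → 1 decimal place, 4.6876 → 4 decimal places, 384.28 → 2 decimal places; limit is 1.
Rounded to 1 decimal place: 1067.0 N.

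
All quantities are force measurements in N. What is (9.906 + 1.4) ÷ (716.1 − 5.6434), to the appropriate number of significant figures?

9.906 + 1.4 = 11.306, limited to 1 d.p. → 3 s.f.; 716.1 − 5.6434 = 710.4566, limited to 1 d.p. → 4 s.f.
Carrying full precision, 11.306 ÷ 710.4566 = 0.0159137095778…; keep min(3, 4) = 3 s.f.
Rounded to 3 significant figures: 0.0159.

0.0159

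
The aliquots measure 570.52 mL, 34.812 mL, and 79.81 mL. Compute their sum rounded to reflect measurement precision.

570.52 mL + 34.812 mL + 79.81 mL = 685.142 mL.
Addition/subtraction keeps the fewest decimal places: 570.52 → 2 decimal places, 34.812 → 3 decimal places, 79.81 → 2 decimal places; limit is 2.
Rounded to 2 decimal places: 685.14 mL.

685.14 mL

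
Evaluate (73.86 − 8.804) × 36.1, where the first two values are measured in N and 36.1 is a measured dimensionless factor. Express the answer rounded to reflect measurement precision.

2.35 × 10^3 N

73.86 N − 8.804 N = 65.056 N; the difference is limited to 2 decimal places (4 s.f.).
Carrying full precision, 65.056 × 36.1 = 2348.5216 N; 36.1 has 3 s.f., so the result keeps min(4, 3) = 3 s.f.
Rounded to 3 significant figures: 2.35 × 10^3 N.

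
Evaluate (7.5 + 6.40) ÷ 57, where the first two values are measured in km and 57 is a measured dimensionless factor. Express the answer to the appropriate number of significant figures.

7.5 km + 6.40 km = 13.90 km; the sum is limited to 1 decimal place (3 s.f.).
Carrying full precision, 13.90 ÷ 57 = 0.243859649123… km; 57 has 2 s.f., so the result keeps min(3, 2) = 2 s.f.
Rounded to 2 significant figures: 0.24 km.

0.24 km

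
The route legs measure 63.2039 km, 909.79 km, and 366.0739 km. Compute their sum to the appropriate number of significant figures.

63.2039 km + 909.79 km + 366.0739 km = 1339.0678 km.
Addition/subtraction keeps the fewest decimal places: 63.2039 → 4 decimal places, 909.79 → 2 decimal places, 366.0739 → 4 decimal places; limit is 2.
Rounded to 2 decimal places: 1339.07 km.

1339.07 km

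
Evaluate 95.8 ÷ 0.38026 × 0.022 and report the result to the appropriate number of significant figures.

95.8 ÷ 0.38026 × 0.022 = 5.54252353653…
Multiplication/division keeps the fewest significant figures: 95.8 → 3 s.f., 0.38026 → 5 s.f., 0.022 → 2 s.f.; limit is 2.
Rounded to 2 significant figures: 5.5.

5.5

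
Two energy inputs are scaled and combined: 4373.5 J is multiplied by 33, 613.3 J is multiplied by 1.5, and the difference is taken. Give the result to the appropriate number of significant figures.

4373.5 × 33 = 144325.5 → 1.4 × 10^5 J (2 s.f., last digit at the 10^4 place).
613.3 × 1.5 = 919.95 → 9.2 × 10^2 J (2 s.f., last digit at the 10^1 place).
Difference: 143405.55 J; keep the coarser place, 10^4.
Result: 1.4 × 10^5 J.

1.4 × 10^5 J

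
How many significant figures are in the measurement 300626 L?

6

300626: zeros between nonzero digits are significant.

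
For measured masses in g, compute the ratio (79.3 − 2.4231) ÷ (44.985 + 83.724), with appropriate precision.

79.3 − 2.4231 = 76.8769, limited to 1 d.p. → 3 s.f.; 44.985 + 83.724 = 128.709, limited to 3 d.p. → 6 s.f.
Carrying full precision, 76.8769 ÷ 128.709 = 0.597292341639…; keep min(3, 6) = 3 s.f.
Rounded to 3 significant figures: 0.597.

0.597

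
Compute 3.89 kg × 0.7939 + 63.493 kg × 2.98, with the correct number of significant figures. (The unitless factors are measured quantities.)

192 kg

3.89 × 0.7939 = 3.088271 → 3.09 kg (3 s.f., last digit at the 10^-2 place).
63.493 × 2.98 = 189.20914 → 189 kg (3 s.f., last digit at the 10^0 place).
Sum: 192.297411 kg; keep the coarser place, 10^0.
Result: 192 kg.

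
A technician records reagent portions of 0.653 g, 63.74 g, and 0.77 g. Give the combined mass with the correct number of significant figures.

65.16 g

0.653 g + 63.74 g + 0.77 g = 65.163 g.
Addition/subtraction keeps the fewest decimal places: 0.653 → 3 decimal places, 63.74 → 2 decimal places, 0.77 → 2 decimal places; limit is 2.
Rounded to 2 decimal places: 65.16 g.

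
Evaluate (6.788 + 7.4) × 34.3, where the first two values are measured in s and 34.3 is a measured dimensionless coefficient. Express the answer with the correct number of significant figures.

487 s

6.788 s + 7.4 s = 14.188 s; the sum is limited to 1 decimal place (3 s.f.).
Carrying full precision, 14.188 × 34.3 = 486.6484 s; 34.3 has 3 s.f., so the result keeps min(3, 3) = 3 s.f.
Rounded to 3 significant figures: 487 s.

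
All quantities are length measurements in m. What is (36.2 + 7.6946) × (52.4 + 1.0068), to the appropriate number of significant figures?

36.2 + 7.6946 = 43.8946, limited to 1 d.p. → 3 s.f.; 52.4 + 1.0068 = 53.4068, limited to 1 d.p. → 3 s.f.
Carrying full precision, 43.8946 × 53.4068 = 2344.27012328; keep min(3, 3) = 3 s.f.
Rounded to 3 significant figures: 2.34 × 10³ m².

2.34 × 10³ m²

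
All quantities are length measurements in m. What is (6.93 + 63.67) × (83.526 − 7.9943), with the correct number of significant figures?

6.93 + 63.67 = 70.60, limited to 2 d.p. → 4 s.f.; 83.526 − 7.9943 = 75.5317, limited to 3 d.p. → 5 s.f.
Carrying full precision, 70.60 × 75.5317 = 5332.53802; keep min(4, 5) = 4 s.f.
Rounded to 4 significant figures: 5333 m².

5333 m²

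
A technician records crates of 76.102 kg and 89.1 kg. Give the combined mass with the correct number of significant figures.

1.652 × 10^2 kg

76.102 kg + 89.1 kg = 165.202 kg.
Addition/subtraction keeps the fewest decimal places: 76.102 → 3 decimal places, 89.1 → 1 decimal place; limit is 1.
Rounded to 1 decimal place: 1.652 × 10^2 kg.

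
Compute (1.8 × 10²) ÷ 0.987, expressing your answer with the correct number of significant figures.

1.8 × 10²

(1.8 × 10²) ÷ 0.987 = 182.370820669…
Multiplication/division keeps the fewest significant figures: 1.8 × 10² → 2 s.f., 0.987 → 3 s.f.; limit is 2.
Rounded to 2 significant figures: 1.8 × 10².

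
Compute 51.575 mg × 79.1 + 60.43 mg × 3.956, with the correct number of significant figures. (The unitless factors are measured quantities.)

4.32 × 10^3 mg

51.575 × 79.1 = 4079.5825 → 4.08 × 10^3 mg (3 s.f., last digit at the 10^1 place).
60.43 × 3.956 = 239.06108 → 2.391 × 10^2 mg (4 s.f., last digit at the 10^-1 place).
Sum: 4318.64358 mg; keep the coarser place, 10^1.
Result: 4.32 × 10^3 mg.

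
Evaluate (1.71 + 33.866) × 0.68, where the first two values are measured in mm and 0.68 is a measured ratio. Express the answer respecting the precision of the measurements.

1.71 mm + 33.866 mm = 35.576 mm; the sum is limited to 2 decimal places (4 s.f.).
Carrying full precision, 35.576 × 0.68 = 24.19168 mm; 0.68 has 2 s.f., so the result keeps min(4, 2) = 2 s.f.
Rounded to 2 significant figures: 24 mm.

24 mm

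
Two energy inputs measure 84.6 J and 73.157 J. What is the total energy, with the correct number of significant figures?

1.578 × 10^2 J

84.6 J + 73.157 J = 157.757 J.
Addition/subtraction keeps the fewest decimal places: 84.6 → 1 decimal place, 73.157 → 3 decimal places; limit is 1.
Rounded to 1 decimal place: 1.578 × 10^2 J.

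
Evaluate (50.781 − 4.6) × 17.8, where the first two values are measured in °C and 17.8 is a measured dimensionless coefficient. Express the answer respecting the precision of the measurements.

50.781 °C − 4.6 °C = 46.181 °C; the difference is limited to 1 decimal place (3 s.f.).
Carrying full precision, 46.181 × 17.8 = 822.0218 °C; 17.8 has 3 s.f., so the result keeps min(3, 3) = 3 s.f.
Rounded to 3 significant figures: 822 °C.

822 °C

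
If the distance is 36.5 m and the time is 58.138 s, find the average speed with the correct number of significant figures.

6.28 × 10^-1 m/s

average speed = 36.5 m ÷ 58.138 s = 0.627816574358… m/s.
36.5 has 3 significant figures; 58.138 has 5.
Division/multiplication keeps the fewest: 3 significant figures.
Rounded: 6.28 × 10^-1 m/s.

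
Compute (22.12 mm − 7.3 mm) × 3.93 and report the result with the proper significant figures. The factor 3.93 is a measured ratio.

22.12 mm − 7.3 mm = 14.82 mm; the difference is limited to 1 decimal place (3 s.f.).
Carrying full precision, 14.82 × 3.93 = 58.2426 mm; 3.93 has 3 s.f., so the result keeps min(3, 3) = 3 s.f.
Rounded to 3 significant figures: 58.2 mm.

58.2 mm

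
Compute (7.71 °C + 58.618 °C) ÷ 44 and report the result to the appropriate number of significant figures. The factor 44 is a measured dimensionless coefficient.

7.71 °C + 58.618 °C = 66.328 °C; the sum is limited to 2 decimal places (4 s.f.).
Carrying full precision, 66.328 ÷ 44 = 1.50745454545… °C; 44 has 2 s.f., so the result keeps min(4, 2) = 2 s.f.
Rounded to 2 significant figures: 1.5 °C.

1.5 °C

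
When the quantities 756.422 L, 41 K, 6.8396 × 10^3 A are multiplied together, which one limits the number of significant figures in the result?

41 K

756.422 L → 6 s.f.; 41 K → 2 s.f.; 6.8396 × 10^3 A → 5 s.f.
The fewest is 2 significant figures, from 41 K.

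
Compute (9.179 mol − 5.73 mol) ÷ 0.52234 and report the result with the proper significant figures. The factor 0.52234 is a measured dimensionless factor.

6.60 mol

9.179 mol − 5.73 mol = 3.449 mol; the difference is limited to 2 decimal places (3 s.f.).
Carrying full precision, 3.449 ÷ 0.52234 = 6.60297890263… mol; 0.52234 has 5 s.f., so the result keeps min(3, 5) = 3 s.f.
Rounded to 3 significant figures: 6.60 mol.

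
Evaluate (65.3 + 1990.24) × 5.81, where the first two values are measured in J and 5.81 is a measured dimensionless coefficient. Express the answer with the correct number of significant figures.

1.19 × 10⁴ J

65.3 J + 1990.24 J = 2055.54 J; the sum is limited to 1 decimal place (5 s.f.).
Carrying full precision, 2055.54 × 5.81 = 11942.6874 J; 5.81 has 3 s.f., so the result keeps min(5, 3) = 3 s.f.
Rounded to 3 significant figures: 1.19 × 10⁴ J.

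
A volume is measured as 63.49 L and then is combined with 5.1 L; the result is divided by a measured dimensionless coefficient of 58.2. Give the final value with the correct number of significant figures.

1.18 L

63.49 L + 5.1 L = 68.59 L; the sum is limited to 1 decimal place (3 s.f.).
Carrying full precision, 68.59 ÷ 58.2 = 1.17852233677… L; 58.2 has 3 s.f., so the result keeps min(3, 3) = 3 s.f.
Rounded to 3 significant figures: 1.18 L.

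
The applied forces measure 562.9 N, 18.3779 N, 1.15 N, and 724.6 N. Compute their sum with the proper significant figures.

1.3070 × 10³ N

562.9 N + 18.3779 N + 1.15 N + 724.6 N = 1307.0279 N.
Addition/subtraction keeps the fewest decimal places: 562.9 → 1 decimal place, 18.3779 → 4 decimal places, 1.15 → 2 decimal places, 724.6 → 1 decimal place; limit is 1.
Rounded to 1 decimal place: 1.3070 × 10³ N.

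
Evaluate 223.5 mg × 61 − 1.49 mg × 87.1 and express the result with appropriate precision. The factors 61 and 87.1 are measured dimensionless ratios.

223.5 × 61 = 13633.5 → 1.4 × 10^4 mg (2 s.f., last digit at the 10^3 place).
1.49 × 87.1 = 129.779 → 1.30 × 10^2 mg (3 s.f., last digit at the 10^0 place).
Difference: 13503.721 mg; keep the coarser place, 10^3.
Result: 1.4 × 10^4 mg.

1.4 × 10^4 mg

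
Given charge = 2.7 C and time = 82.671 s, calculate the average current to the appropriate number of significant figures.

0.033 A

average current = 2.7 C ÷ 82.671 s = 0.0326595783286… A.
2.7 has 2 significant figures; 82.671 has 5.
Division/multiplication keeps the fewest: 2 significant figures.
Rounded: 0.033 A.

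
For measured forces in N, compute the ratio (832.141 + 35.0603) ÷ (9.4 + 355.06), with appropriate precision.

2.379

832.141 + 35.0603 = 867.2013, limited to 3 d.p. → 6 s.f.; 9.4 + 355.06 = 364.46, limited to 1 d.p. → 4 s.f.
Carrying full precision, 867.2013 ÷ 364.46 = 2.37941420183…; keep min(6, 4) = 4 s.f.
Rounded to 4 significant figures: 2.379.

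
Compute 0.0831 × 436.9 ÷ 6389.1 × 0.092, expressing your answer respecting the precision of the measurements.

5.2 × 10^-4

0.0831 × 436.9 ÷ 6389.1 × 0.092 = 0.000522794741043…
Multiplication/division keeps the fewest significant figures: 0.0831 → 3 s.f., 436.9 → 4 s.f., 6389.1 → 5 s.f., 0.092 → 2 s.f.; limit is 2.
Rounded to 2 significant figures: 5.2 × 10^-4.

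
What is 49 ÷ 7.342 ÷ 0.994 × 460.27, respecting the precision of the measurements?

3.1 × 10^3

49 ÷ 7.342 ÷ 0.994 × 460.27 = 3090.35224696…
Multiplication/division keeps the fewest significant figures: 49 → 2 s.f., 7.342 → 4 s.f., 0.994 → 3 s.f., 460.27 → 5 s.f.; limit is 2.
Rounded to 2 significant figures: 3.1 × 10^3.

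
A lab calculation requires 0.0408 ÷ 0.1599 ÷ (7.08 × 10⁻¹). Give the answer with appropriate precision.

0.360

0.0408 ÷ 0.1599 ÷ (7.08 × 10⁻¹) = 0.360394738237…
Multiplication/division keeps the fewest significant figures: 0.0408 → 3 s.f., 0.1599 → 4 s.f., 7.08 × 10⁻¹ → 3 s.f.; limit is 3.
Rounded to 3 significant figures: 0.360.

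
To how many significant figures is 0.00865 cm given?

0.00865: leading zeros are not significant.

3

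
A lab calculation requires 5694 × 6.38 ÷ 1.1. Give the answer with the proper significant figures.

5694 × 6.38 ÷ 1.1 = 33025.2
Multiplication/division keeps the fewest significant figures: 5694 → 4 s.f., 6.38 → 3 s.f., 1.1 → 2 s.f.; limit is 2.
Rounded to 2 significant figures: 3.3 × 10^4.

3.3 × 10^4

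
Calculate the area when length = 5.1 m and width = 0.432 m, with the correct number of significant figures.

area = 5.1 m × 0.432 m = 2.2032 m².
5.1 has 2 significant figures; 0.432 has 3.
Division/multiplication keeps the fewest: 2 significant figures.
Rounded: 2.2 m².

2.2 m²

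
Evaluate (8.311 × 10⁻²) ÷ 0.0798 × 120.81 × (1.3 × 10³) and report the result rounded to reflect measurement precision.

1.6 × 10⁵

(8.311 × 10⁻²) ÷ 0.0798 × 120.81 × (1.3 × 10³) = 163567.353759…
Multiplication/division keeps the fewest significant figures: 8.311 × 10⁻² → 4 s.f., 0.0798 → 3 s.f., 120.81 → 5 s.f., 1.3 × 10³ → 2 s.f.; limit is 2.
Rounded to 2 significant figures: 1.6 × 10⁵.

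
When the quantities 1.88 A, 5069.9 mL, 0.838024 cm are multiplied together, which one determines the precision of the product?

1.88 A → 3 s.f.; 5069.9 mL → 5 s.f.; 0.838024 cm → 6 s.f.
The fewest is 3 significant figures, from 1.88 A.

1.88 A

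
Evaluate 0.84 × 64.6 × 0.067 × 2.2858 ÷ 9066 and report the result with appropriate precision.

0.84 × 64.6 × 0.067 × 2.2858 ÷ 9066 = 0.000916661772601…
Multiplication/division keeps the fewest significant figures: 0.84 → 2 s.f., 64.6 → 3 s.f., 0.067 → 2 s.f., 2.2858 → 5 s.f., 9066 → 4 s.f.; limit is 2.
Rounded to 2 significant figures: 9.2 × 10^-4.

9.2 × 10^-4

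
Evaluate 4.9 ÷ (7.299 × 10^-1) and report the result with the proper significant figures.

4.9 ÷ (7.299 × 10^-1) = 6.71324839019…
Multiplication/division keeps the fewest significant figures: 4.9 → 2 s.f., 7.299 × 10^-1 → 4 s.f.; limit is 2.
Rounded to 2 significant figures: 6.7.

6.7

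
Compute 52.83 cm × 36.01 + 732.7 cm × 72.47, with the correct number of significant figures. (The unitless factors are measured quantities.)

5.500 × 10^4 cm

52.83 × 36.01 = 1902.4083 → 1902 cm (4 s.f., last digit at the 10^0 place).
732.7 × 72.47 = 53098.769 → 5.310 × 10^4 cm (4 s.f., last digit at the 10^1 place).
Sum: 55001.1773 cm; keep the coarser place, 10^1.
Result: 5.500 × 10^4 cm.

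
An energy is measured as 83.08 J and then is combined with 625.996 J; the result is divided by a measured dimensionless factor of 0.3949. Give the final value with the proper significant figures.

83.08 J + 625.996 J = 709.076 J; the sum is limited to 2 decimal places (5 s.f.).
Carrying full precision, 709.076 ÷ 0.3949 = 1795.58369207… J; 0.3949 has 4 s.f., so the result keeps min(5, 4) = 4 s.f.
Rounded to 4 significant figures: 1796 J.

1796 J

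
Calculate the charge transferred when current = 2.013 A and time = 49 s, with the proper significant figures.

charge transferred = 2.013 A × 49 s = 98.637 C.
2.013 has 4 significant figures; 49 has 2.
Division/multiplication keeps the fewest: 2 significant figures.
Rounded: 99 C.

99 C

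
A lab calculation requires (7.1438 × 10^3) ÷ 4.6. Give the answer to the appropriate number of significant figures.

1.6 × 10^3

(7.1438 × 10^3) ÷ 4.6 = 1553
Multiplication/division keeps the fewest significant figures: 7.1438 × 10^3 → 5 s.f., 4.6 → 2 s.f.; limit is 2.
Rounded to 2 significant figures: 1.6 × 10^3.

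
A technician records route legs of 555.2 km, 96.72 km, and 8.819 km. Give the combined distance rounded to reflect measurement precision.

660.7 km

555.2 km + 96.72 km + 8.819 km = 660.739 km.
Addition/subtraction keeps the fewest decimal places: 555.2 → 1 decimal place, 96.72 → 2 decimal places, 8.819 → 3 decimal places; limit is 1.
Rounded to 1 decimal place: 660.7 km.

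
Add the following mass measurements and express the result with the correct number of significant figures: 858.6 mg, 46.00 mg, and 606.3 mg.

858.6 mg + 46.00 mg + 606.3 mg = 1510.90 mg.
Addition/subtraction keeps the fewest decimal places: 858.6 → 1 decimal place, 46.00 → 2 decimal places, 606.3 → 1 decimal place; limit is 1.
Rounded to 1 decimal place: 1510.9 mg.

1510.9 mg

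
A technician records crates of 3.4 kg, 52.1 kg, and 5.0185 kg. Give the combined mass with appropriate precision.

60.5 kg

3.4 kg + 52.1 kg + 5.0185 kg = 60.5185 kg.
Addition/subtraction keeps the fewest decimal places: 3.4 → 1 decimal place, 52.1 → 1 decimal place, 5.0185 → 4 decimal places; limit is 1.
Rounded to 1 decimal place: 60.5 kg.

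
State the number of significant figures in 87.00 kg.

4

87.00: trailing zeros after a decimal point are significant.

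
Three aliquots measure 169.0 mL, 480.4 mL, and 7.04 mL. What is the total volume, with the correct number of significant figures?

169.0 mL + 480.4 mL + 7.04 mL = 656.44 mL.
Addition/subtraction keeps the fewest decimal places: 169.0 → 1 decimal place, 480.4 → 1 decimal place, 7.04 → 2 decimal places; limit is 1.
Rounded to 1 decimal place: 656.4 mL.

656.4 mL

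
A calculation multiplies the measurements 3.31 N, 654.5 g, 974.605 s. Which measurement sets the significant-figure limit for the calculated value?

3.31 N → 3 s.f.; 654.5 g → 4 s.f.; 974.605 s → 6 s.f.
The fewest is 3 significant figures, from 3.31 N.

3.31 N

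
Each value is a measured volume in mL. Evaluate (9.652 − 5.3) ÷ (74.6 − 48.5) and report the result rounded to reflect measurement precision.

0.17

9.652 − 5.3 = 4.352, limited to 1 d.p. → 2 s.f.; 74.6 − 48.5 = 26.1, limited to 1 d.p. → 3 s.f.
Carrying full precision, 4.352 ÷ 26.1 = 0.166743295019…; keep min(2, 3) = 2 s.f.
Rounded to 2 significant figures: 0.17.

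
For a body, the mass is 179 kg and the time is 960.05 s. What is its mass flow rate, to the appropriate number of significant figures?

0.186 kg/s

mass flow rate = 179 kg ÷ 960.05 s = 0.186448622468… kg/s.
179 has 3 significant figures; 960.05 has 5.
Division/multiplication keeps the fewest: 3 significant figures.
Rounded: 0.186 kg/s.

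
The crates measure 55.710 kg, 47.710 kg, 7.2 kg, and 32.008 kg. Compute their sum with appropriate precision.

55.710 kg + 47.710 kg + 7.2 kg + 32.008 kg = 142.628 kg.
Addition/subtraction keeps the fewest decimal places: 55.710 → 3 decimal places, 47.710 → 3 decimal places, 7.2 → 1 decimal place, 32.008 → 3 decimal places; limit is 1.
Rounded to 1 decimal place: 1.426 × 10^2 kg.

1.426 × 10^2 kg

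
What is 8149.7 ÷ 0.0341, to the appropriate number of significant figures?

8149.7 ÷ 0.0341 = 238994.134897…
Multiplication/division keeps the fewest significant figures: 8149.7 → 5 s.f., 0.0341 → 3 s.f.; limit is 3.
Rounded to 3 significant figures: 2.39 × 10^5.

2.39 × 10^5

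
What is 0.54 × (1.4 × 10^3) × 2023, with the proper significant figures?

1.5 × 10^6

0.54 × (1.4 × 10^3) × 2023 = 1529388
Multiplication/division keeps the fewest significant figures: 0.54 → 2 s.f., 1.4 × 10^3 → 2 s.f., 2023 → 4 s.f.; limit is 2.
Rounded to 2 significant figures: 1.5 × 10^6.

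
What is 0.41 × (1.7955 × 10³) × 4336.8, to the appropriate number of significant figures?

0.41 × (1.7955 × 10³) × 4336.8 = 3192557.004
Multiplication/division keeps the fewest significant figures: 0.41 → 2 s.f., 1.7955 × 10³ → 5 s.f., 4336.8 → 5 s.f.; limit is 2.
Rounded to 2 significant figures: 3.2 × 10⁶.

3.2 × 10⁶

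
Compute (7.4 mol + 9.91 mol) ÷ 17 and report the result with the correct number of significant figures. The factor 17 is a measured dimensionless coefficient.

7.4 mol + 9.91 mol = 17.31 mol; the sum is limited to 1 decimal place (3 s.f.).
Carrying full precision, 17.31 ÷ 17 = 1.01823529412… mol; 17 has 2 s.f., so the result keeps min(3, 2) = 2 s.f.
Rounded to 2 significant figures: 1.0 mol.

1.0 mol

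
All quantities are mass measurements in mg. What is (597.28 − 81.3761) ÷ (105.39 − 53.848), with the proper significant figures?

10.01

597.28 − 81.3761 = 515.9039, limited to 2 d.p. → 5 s.f.; 105.39 − 53.848 = 51.542, limited to 2 d.p. → 4 s.f.
Carrying full precision, 515.9039 ÷ 51.542 = 10.0093884599…; keep min(5, 4) = 4 s.f.
Rounded to 4 significant figures: 10.01.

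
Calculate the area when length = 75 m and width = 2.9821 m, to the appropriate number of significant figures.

area = 75 m × 2.9821 m = 223.6575 m².
75 has 2 significant figures; 2.9821 has 5.
Division/multiplication keeps the fewest: 2 significant figures.
Rounded: 2.2 × 10² m².

2.2 × 10² m²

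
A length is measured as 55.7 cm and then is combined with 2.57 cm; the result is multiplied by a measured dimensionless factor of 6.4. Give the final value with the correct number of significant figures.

55.7 cm + 2.57 cm = 58.27 cm; the sum is limited to 1 decimal place (3 s.f.).
Carrying full precision, 58.27 × 6.4 = 372.928 cm; 6.4 has 2 s.f., so the result keeps min(3, 2) = 2 s.f.
Rounded to 2 significant figures: 3.7 × 10² cm.

3.7 × 10² cm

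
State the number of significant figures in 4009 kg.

4009: zeros between nonzero digits are significant.

4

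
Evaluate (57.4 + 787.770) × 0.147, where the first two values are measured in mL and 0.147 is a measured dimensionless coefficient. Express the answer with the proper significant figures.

124 mL

57.4 mL + 787.770 mL = 845.170 mL; the sum is limited to 1 decimal place (4 s.f.).
Carrying full precision, 845.170 × 0.147 = 124.23999 mL; 0.147 has 3 s.f., so the result keeps min(4, 3) = 3 s.f.
Rounded to 3 significant figures: 124 mL.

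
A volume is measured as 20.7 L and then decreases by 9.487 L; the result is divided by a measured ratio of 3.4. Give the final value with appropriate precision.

20.7 L − 9.487 L = 11.213 L; the difference is limited to 1 decimal place (3 s.f.).
Carrying full precision, 11.213 ÷ 3.4 = 3.29794117647… L; 3.4 has 2 s.f., so the result keeps min(3, 2) = 2 s.f.
Rounded to 2 significant figures: 3.3 L.

3.3 L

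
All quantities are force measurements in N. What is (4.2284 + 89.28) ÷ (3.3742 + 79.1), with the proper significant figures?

4.2284 + 89.28 = 93.5084, limited to 2 d.p. → 4 s.f.; 3.3742 + 79.1 = 82.4742, limited to 1 d.p. → 3 s.f.
Carrying full precision, 93.5084 ÷ 82.4742 = 1.13378971848…; keep min(4, 3) = 3 s.f.
Rounded to 3 significant figures: 1.13.

1.13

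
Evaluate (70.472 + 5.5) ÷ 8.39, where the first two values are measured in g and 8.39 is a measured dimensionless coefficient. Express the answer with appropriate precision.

70.472 g + 5.5 g = 75.972 g; the sum is limited to 1 decimal place (3 s.f.).
Carrying full precision, 75.972 ÷ 8.39 = 9.05506555423… g; 8.39 has 3 s.f., so the result keeps min(3, 3) = 3 s.f.
Rounded to 3 significant figures: 9.06 g.

9.06 g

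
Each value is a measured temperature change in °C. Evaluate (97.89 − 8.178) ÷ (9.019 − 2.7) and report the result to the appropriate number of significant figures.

97.89 − 8.178 = 89.712, limited to 2 d.p. → 4 s.f.; 9.019 − 2.7 = 6.319, limited to 1 d.p. → 2 s.f.
Carrying full precision, 89.712 ÷ 6.319 = 14.1971830986…; keep min(4, 2) = 2 s.f.
Rounded to 2 significant figures: 14.

14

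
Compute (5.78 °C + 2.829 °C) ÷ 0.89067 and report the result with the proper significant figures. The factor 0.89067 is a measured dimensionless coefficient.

9.67 °C

5.78 °C + 2.829 °C = 8.609 °C; the sum is limited to 2 decimal places (3 s.f.).
Carrying full precision, 8.609 ÷ 0.89067 = 9.66575723893… °C; 0.89067 has 5 s.f., so the result keeps min(3, 5) = 3 s.f.
Rounded to 3 significant figures: 9.67 °C.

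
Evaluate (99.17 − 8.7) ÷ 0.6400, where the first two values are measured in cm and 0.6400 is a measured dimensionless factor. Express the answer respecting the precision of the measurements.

99.17 cm − 8.7 cm = 90.47 cm; the difference is limited to 1 decimal place (3 s.f.).
Carrying full precision, 90.47 ÷ 0.6400 = 141.359375 cm; 0.6400 has 4 s.f., so the result keeps min(3, 4) = 3 s.f.
Rounded to 3 significant figures: 141 cm.

141 cm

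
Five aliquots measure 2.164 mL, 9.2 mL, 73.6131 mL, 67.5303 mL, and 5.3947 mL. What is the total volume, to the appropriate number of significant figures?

2.164 mL + 9.2 mL + 73.6131 mL + 67.5303 mL + 5.3947 mL = 157.9021 mL.
Addition/subtraction keeps the fewest decimal places: 2.164 → 3 decimal places, 9.2 → 1 decimal place, 73.6131 → 4 decimal places, 67.5303 → 4 decimal places, 5.3947 → 4 decimal places; limit is 1.
Rounded to 1 decimal place: 157.9 mL.

157.9 mL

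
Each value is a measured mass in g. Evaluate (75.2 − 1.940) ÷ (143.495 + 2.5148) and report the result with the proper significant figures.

0.502

75.2 − 1.940 = 73.260, limited to 1 d.p. → 3 s.f.; 143.495 + 2.5148 = 146.0098, limited to 3 d.p. → 6 s.f.
Carrying full precision, 73.260 ÷ 146.0098 = 0.501747143…; keep min(3, 6) = 3 s.f.
Rounded to 3 significant figures: 0.502.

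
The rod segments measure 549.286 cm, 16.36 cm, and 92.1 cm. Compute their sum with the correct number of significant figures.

549.286 cm + 16.36 cm + 92.1 cm = 657.746 cm.
Addition/subtraction keeps the fewest decimal places: 549.286 → 3 decimal places, 16.36 → 2 decimal places, 92.1 → 1 decimal place; limit is 1.
Rounded to 1 decimal place: 657.7 cm.

657.7 cm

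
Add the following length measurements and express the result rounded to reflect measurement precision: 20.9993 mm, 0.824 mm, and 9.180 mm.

31.003 mm

20.9993 mm + 0.824 mm + 9.180 mm = 31.0033 mm.
Addition/subtraction keeps the fewest decimal places: 20.9993 → 4 decimal places, 0.824 → 3 decimal places, 9.180 → 3 decimal places; limit is 3.
Rounded to 3 decimal places: 31.003 mm.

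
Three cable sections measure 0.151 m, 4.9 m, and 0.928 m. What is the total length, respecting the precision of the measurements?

0.151 m + 4.9 m + 0.928 m = 5.979 m.
Addition/subtraction keeps the fewest decimal places: 0.151 → 3 decimal places, 4.9 → 1 decimal place, 0.928 → 3 decimal places; limit is 1.
Rounded to 1 decimal place: 6.0 m.

6.0 m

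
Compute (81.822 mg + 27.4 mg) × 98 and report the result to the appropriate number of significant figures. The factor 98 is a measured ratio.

1.1 × 10⁴ mg

81.822 mg + 27.4 mg = 109.222 mg; the sum is limited to 1 decimal place (4 s.f.).
Carrying full precision, 109.222 × 98 = 10703.756 mg; 98 has 2 s.f., so the result keeps min(4, 2) = 2 s.f.
Rounded to 2 significant figures: 1.1 × 10⁴ mg.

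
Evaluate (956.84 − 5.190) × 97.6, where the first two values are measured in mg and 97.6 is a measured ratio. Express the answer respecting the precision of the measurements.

956.84 mg − 5.190 mg = 951.650 mg; the difference is limited to 2 decimal places (5 s.f.).
Carrying full precision, 951.650 × 97.6 = 92881.04 mg; 97.6 has 3 s.f., so the result keeps min(5, 3) = 3 s.f.
Rounded to 3 significant figures: 9.29 × 10⁴ mg.

9.29 × 10⁴ mg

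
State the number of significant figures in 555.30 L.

5

555.30: trailing zeros after a decimal point are significant.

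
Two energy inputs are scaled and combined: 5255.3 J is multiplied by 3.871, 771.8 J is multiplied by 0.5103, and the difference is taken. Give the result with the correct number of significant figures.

5255.3 × 3.871 = 20343.2663 → 2.034 × 10⁴ J (4 s.f., last digit at the 10^1 place).
771.8 × 0.5103 = 393.84954 → 393.8 J (4 s.f., last digit at the 10^-1 place).
Difference: 19949.41676 J; keep the coarser place, 10^1.
Result: 1.995 × 10⁴ J.

1.995 × 10⁴ J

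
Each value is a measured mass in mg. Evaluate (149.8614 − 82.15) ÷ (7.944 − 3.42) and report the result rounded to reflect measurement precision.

149.8614 − 82.15 = 67.7114, limited to 2 d.p. → 4 s.f.; 7.944 − 3.42 = 4.524, limited to 2 d.p. → 3 s.f.
Carrying full precision, 67.7114 ÷ 4.524 = 14.967152962…; keep min(4, 3) = 3 s.f.
Rounded to 3 significant figures: 15.0.

15.0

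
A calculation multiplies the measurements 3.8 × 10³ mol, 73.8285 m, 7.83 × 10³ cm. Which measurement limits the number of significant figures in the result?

3.8 × 10³ mol

3.8 × 10³ mol → 2 s.f.; 73.8285 m → 6 s.f.; 7.83 × 10³ cm → 3 s.f.
The fewest is 2 significant figures, from 3.8 × 10³ mol.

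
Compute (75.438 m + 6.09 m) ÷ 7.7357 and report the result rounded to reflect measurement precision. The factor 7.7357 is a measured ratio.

10.54 m

75.438 m + 6.09 m = 81.528 m; the sum is limited to 2 decimal places (4 s.f.).
Carrying full precision, 81.528 ÷ 7.7357 = 10.539188438… m; 7.7357 has 5 s.f., so the result keeps min(4, 5) = 4 s.f.
Rounded to 4 significant figures: 10.54 m.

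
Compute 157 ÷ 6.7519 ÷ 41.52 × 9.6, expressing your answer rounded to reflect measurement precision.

157 ÷ 6.7519 ÷ 41.52 × 9.6 = 5.37635006956…
Multiplication/division keeps the fewest significant figures: 157 → 3 s.f., 6.7519 → 5 s.f., 41.52 → 4 s.f., 9.6 → 2 s.f.; limit is 2.
Rounded to 2 significant figures: 5.4.

5.4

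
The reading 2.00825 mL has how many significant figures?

6

2.00825: zeros between nonzero digits are significant.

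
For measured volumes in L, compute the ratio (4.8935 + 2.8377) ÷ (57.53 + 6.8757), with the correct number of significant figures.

0.1200

4.8935 + 2.8377 = 7.7312, limited to 4 d.p. → 5 s.f.; 57.53 + 6.8757 = 64.4057, limited to 2 d.p. → 4 s.f.
Carrying full precision, 7.7312 ÷ 64.4057 = 0.120039064865…; keep min(5, 4) = 4 s.f.
Rounded to 4 significant figures: 0.1200.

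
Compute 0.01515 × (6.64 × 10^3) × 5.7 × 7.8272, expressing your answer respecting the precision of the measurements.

4.5 × 10^3

0.01515 × (6.64 × 10^3) × 5.7 × 7.8272 = 4488.09456384
Multiplication/division keeps the fewest significant figures: 0.01515 → 4 s.f., 6.64 × 10^3 → 3 s.f., 5.7 → 2 s.f., 7.8272 → 5 s.f.; limit is 2.
Rounded to 2 significant figures: 4.5 × 10^3.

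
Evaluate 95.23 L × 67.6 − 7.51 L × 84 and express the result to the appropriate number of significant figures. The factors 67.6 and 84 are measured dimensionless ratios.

5.81 × 10^3 L

95.23 × 67.6 = 6437.548 → 6.44 × 10^3 L (3 s.f., last digit at the 10^1 place).
7.51 × 84 = 630.84 → 6.3 × 10^2 L (2 s.f., last digit at the 10^1 place).
Difference: 5806.708 L; keep the coarser place, 10^1.
Result: 5.81 × 10^3 L.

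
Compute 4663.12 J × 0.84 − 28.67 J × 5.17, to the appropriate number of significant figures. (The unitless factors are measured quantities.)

3.8 × 10^3 J

4663.12 × 0.84 = 3917.0208 → 3.9 × 10^3 J (2 s.f., last digit at the 10^2 place).
28.67 × 5.17 = 148.2239 → 148 J (3 s.f., last digit at the 10^0 place).
Difference: 3768.7969 J; keep the coarser place, 10^2.
Result: 3.8 × 10^3 J.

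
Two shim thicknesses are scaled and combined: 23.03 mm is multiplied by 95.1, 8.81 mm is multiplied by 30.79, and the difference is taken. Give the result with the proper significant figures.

23.03 × 95.1 = 2190.153 → 2.19 × 10^3 mm (3 s.f., last digit at the 10^1 place).
8.81 × 30.79 = 271.2599 → 271 mm (3 s.f., last digit at the 10^0 place).
Difference: 1918.8931 mm; keep the coarser place, 10^1.
Result: 1.92 × 10^3 mm.

1.92 × 10^3 mm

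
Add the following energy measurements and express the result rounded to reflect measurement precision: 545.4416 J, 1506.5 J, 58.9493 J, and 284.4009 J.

545.4416 J + 1506.5 J + 58.9493 J + 284.4009 J = 2395.2918 J.
Addition/subtraction keeps the fewest decimal places: 545.4416 → 4 decimal places, 1506.5 → 1 decimal place, 58.9493 → 4 decimal places, 284.4009 → 4 decimal places; limit is 1.
Rounded to 1 decimal place: 2395.3 J.

2395.3 J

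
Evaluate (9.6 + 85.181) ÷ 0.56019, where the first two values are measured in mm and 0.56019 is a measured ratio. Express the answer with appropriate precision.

9.6 mm + 85.181 mm = 94.781 mm; the sum is limited to 1 decimal place (3 s.f.).
Carrying full precision, 94.781 ÷ 0.56019 = 169.194380478… mm; 0.56019 has 5 s.f., so the result keeps min(3, 5) = 3 s.f.
Rounded to 3 significant figures: 169 mm.

169 mm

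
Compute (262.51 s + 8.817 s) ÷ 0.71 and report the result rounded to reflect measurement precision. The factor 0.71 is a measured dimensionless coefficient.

3.8 × 10² s

262.51 s + 8.817 s = 271.327 s; the sum is limited to 2 decimal places (5 s.f.).
Carrying full precision, 271.327 ÷ 0.71 = 382.150704225… s; 0.71 has 2 s.f., so the result keeps min(5, 2) = 2 s.f.
Rounded to 2 significant figures: 3.8 × 10² s.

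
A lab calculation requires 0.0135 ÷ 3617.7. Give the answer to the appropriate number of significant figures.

0.0135 ÷ 3617.7 = 0.00000373165270752…
Multiplication/division keeps the fewest significant figures: 0.0135 → 3 s.f., 3617.7 → 5 s.f.; limit is 3.
Rounded to 3 significant figures: 3.73 × 10⁻⁶.

3.73 × 10⁻⁶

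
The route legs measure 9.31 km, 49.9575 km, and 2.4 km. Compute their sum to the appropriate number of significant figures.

61.7 km

9.31 km + 49.9575 km + 2.4 km = 61.6675 km.
Addition/subtraction keeps the fewest decimal places: 9.31 → 2 decimal places, 49.9575 → 4 decimal places, 2.4 → 1 decimal place; limit is 1.
Rounded to 1 decimal place: 61.7 km.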